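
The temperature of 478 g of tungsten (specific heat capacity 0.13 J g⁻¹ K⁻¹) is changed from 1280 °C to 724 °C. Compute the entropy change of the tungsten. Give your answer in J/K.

In kelvin: T₁ = 1553.15 K, T₂ = 997.15 K. ΔS = ∫dQ_rev/T = m c ln(T₂/T₁) = 478 × 0.13 × ln(997.15/1553.15) = -27.5 J/K.

ΔS = -27.5 J/K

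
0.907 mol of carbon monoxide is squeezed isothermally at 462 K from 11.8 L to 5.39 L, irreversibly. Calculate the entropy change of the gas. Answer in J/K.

ΔS_gas = -5.91 J/K

Entropy is a state function, so ΔS_gas depends only on the end states.
For an isothermal ideal gas ΔS_gas = nR ln(V₂/V₁) = 0.907 × 8.314 × ln(5.39/11.8) = -5.91 J/K.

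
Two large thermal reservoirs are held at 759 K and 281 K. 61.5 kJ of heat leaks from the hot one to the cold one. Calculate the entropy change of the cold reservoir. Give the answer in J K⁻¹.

The cold reservoir gains heat Q, so ΔS_cold = +Q/T_C = 61500/281 = 219 J/K.

ΔS_cold = 219 J/K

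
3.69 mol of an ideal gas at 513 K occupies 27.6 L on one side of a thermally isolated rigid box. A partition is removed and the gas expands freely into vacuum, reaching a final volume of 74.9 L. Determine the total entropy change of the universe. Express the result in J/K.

ΔS_universe = 30.6 J/K

For an ideal gas in free expansion Q = 0 and W = 0, so T is unchanged.
Entropy is a state function; using a reversible isothermal path, ΔS_gas = nR ln(V₂/V₁) = 3.69 × 8.314 × ln(74.9/27.6) = 30.6 J/K.
The insulated surroundings exchange no heat, so ΔS_surr = 0 and ΔS_universe = ΔS_gas.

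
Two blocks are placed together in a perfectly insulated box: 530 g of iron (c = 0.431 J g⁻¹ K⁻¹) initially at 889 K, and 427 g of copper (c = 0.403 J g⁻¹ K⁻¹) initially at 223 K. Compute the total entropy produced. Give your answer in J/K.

Energy balance: T_f = (m₁c₁T₁ + m₂c₂T₂)/(m₁c₁ + m₂c₂) = 602.85 K.
ΔS₁ = m₁c₁ ln(T_f/T₁) = 228.43 × ln(602.85/889) = -88.73 J/K.
ΔS₂ = m₂c₂ ln(T_f/T₂) = 172.081 × ln(602.85/223) = 171.1 J/K.
ΔS_total = -88.73 + 171.1 = 82.4 J/K.

ΔS_total = 82.4 J/K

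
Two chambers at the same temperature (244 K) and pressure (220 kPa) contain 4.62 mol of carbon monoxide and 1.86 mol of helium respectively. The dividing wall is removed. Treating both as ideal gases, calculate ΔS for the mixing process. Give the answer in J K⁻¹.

ΔS_mix = 32.3 J/K

Mole fractions: x_A = 4.62/6.48 = 0.713, x_B = 0.287.
ΔS_mix = −R(n_A ln x_A + n_B ln x_B) = −8.314 × (4.62 ln 0.713 + 1.86 ln 0.287) = 32.3 J/K.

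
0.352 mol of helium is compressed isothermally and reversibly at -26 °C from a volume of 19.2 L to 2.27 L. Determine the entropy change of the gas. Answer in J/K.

ΔS_gas = -6.25 J/K

For an isothermal ideal gas ΔS_gas = nR ln(V₂/V₁) = 0.352 × 8.314 × ln(2.27/19.2) = -6.25 J/K.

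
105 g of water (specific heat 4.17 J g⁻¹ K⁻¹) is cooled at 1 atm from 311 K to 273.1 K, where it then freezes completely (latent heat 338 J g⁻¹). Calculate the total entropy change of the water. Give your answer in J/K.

ΔS = -187 J/K

Cooling step: ΔS₁ = m c ln(T_tr/T_i) = 105 × 4.17 × ln(273.1/311) = -56.9 J/K.
Phase change: ΔS₂ = −mL/T_tr = −105 × 338 / 273.1 = -130 J/K.
ΔS_total = (-56.9) + (-130) = -187 J/K.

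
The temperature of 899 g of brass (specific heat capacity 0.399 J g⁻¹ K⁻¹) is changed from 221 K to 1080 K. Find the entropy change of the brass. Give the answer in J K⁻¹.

ΔS = ∫dQ_rev/T = m c ln(T₂/T₁) = 899 × 0.399 × ln(1080/221) = 569 J/K.

ΔS = 569 J/K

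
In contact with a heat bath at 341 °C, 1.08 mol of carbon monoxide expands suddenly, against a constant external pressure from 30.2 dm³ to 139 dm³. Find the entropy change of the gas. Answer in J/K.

Entropy is a state function, so ΔS_gas depends only on the end states.
For an isothermal ideal gas ΔS_gas = nR ln(V₂/V₁) = 1.08 × 8.314 × ln(139/30.2) = 13.7 J/K.

ΔS_gas = 13.7 J/K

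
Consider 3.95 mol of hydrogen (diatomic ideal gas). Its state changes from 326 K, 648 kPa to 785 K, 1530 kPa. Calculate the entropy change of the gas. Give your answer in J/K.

ΔS = 72.8 J/K

ΔS = nC_p ln(T₂/T₁) − nR ln(P₂/P₁), with C_p = 7R/2 = 29.1 J mol⁻¹ K⁻¹ for a diatomic ideal gas.
ΔS = 3.95 × [29.1 × ln(785/326) − 8.314 × ln(1530/648)] = 72.8 J/K.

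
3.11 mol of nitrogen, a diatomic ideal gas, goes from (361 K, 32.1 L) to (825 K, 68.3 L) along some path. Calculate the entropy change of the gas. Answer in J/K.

Entropy is a state function: ΔS = nC_V ln(T₂/T₁) + nR ln(V₂/V₁), with C_V = 5R/2 = 20.79 J mol⁻¹ K⁻¹ for a diatomic ideal gas.
ΔS = 3.11 × [20.79 × ln(825/361) + 8.314 × ln(68.3/32.1)] = 72.9 J/K.

ΔS = 72.9 J/K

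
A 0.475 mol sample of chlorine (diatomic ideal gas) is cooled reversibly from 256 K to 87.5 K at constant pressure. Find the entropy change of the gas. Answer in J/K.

At constant pressure, ΔS = nC_p ln(T₂/T₁) with C_p = 7R/2 = 29.1 J mol⁻¹ K⁻¹.
ΔS = 0.475 × 29.1 × ln(87.5/256) = -14.8 J/K.

ΔS = -14.8 J/K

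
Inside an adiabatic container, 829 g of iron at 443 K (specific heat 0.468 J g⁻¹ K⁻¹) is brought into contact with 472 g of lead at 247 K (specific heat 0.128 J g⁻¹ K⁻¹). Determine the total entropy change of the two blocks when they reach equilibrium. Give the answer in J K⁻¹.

Energy balance: T_f = (m₁c₁T₁ + m₂c₂T₂)/(m₁c₁ + m₂c₂) = 416.59 K.
ΔS₁ = m₁c₁ ln(T_f/T₁) = 387.972 × ln(416.59/443) = -23.85 J/K.
ΔS₂ = m₂c₂ ln(T_f/T₂) = 60.416 × ln(416.59/247) = 31.58 J/K.
ΔS_total = -23.85 + 31.58 = 7.73 J/K.

ΔS_total = 7.73 J/K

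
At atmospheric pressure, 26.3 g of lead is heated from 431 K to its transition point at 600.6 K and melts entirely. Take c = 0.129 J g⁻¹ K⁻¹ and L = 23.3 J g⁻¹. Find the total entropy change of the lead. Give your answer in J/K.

ΔS = 2.15 J/K

Warming step: ΔS₁ = m c ln(T_tr/T_i) = 26.3 × 0.129 × ln(600.6/431) = 1.126 J/K.
Phase change: ΔS₂ = +mL/T_tr = 26.3 × 23.3 / 600.6 = 1.02 J/K.
ΔS_total = (1.126) + (1.02) = 2.15 J/K.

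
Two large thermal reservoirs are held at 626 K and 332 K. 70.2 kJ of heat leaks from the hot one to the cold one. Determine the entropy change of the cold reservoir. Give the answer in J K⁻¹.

ΔS_cold = 211 J/K

The cold reservoir gains heat Q, so ΔS_cold = +Q/T_C = 70200/332 = 211 J/K.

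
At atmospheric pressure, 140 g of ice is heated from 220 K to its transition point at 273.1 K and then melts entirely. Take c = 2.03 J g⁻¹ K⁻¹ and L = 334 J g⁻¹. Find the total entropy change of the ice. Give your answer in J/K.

Warming step: ΔS₁ = m c ln(T_tr/T_i) = 140 × 2.03 × ln(273.1/220) = 61.45 J/K.
Phase change: ΔS₂ = +mL/T_tr = 140 × 334 / 273.1 = 171.2 J/K.
ΔS_total = (61.45) + (171.2) = 233 J/K.

ΔS = 233 J/K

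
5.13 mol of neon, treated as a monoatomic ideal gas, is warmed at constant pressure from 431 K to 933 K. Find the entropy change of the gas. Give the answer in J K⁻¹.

ΔS = 82.3 J/K

At constant pressure, ΔS = nC_p ln(T₂/T₁) with C_p = 5R/2 = 20.79 J mol⁻¹ K⁻¹.
ΔS = 5.13 × 20.79 × ln(933/431) = 82.3 J/K.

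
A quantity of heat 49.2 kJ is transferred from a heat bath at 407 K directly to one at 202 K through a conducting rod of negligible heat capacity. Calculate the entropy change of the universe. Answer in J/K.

ΔS_total = 123 J/K

ΔS_hot = −Q/T_H = −49200/407 = -120.9 J/K and ΔS_cold = +Q/T_C = 49200/202 = 243.6 J/K.
ΔS_total = -120.9 + 243.6 = 123 J/K, positive as the second law requires.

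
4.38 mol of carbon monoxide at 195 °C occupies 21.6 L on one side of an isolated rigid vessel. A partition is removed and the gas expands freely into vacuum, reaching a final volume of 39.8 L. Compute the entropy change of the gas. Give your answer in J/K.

No heat is exchanged and no work is done, so the ideal-gas temperature stays constant.
Entropy is a state function; using a reversible isothermal path, ΔS_gas = nR ln(V₂/V₁) = 4.38 × 8.314 × ln(39.8/21.6) = 22.3 J/K.

ΔS_gas = 22.3 J/K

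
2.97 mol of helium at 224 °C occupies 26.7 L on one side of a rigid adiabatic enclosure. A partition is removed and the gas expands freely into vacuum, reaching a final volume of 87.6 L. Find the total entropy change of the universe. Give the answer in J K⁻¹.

ΔS_universe = 29.3 J/K

No heat is exchanged and no work is done, so the ideal-gas temperature stays constant.
Entropy is a state function; using a reversible isothermal path, ΔS_gas = nR ln(V₂/V₁) = 2.97 × 8.314 × ln(87.6/26.7) = 29.3 J/K.
The insulated surroundings exchange no heat, so ΔS_surr = 0 and ΔS_universe = ΔS_gas.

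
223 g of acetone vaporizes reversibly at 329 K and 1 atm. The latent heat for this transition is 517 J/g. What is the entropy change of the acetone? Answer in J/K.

ΔS = 350 J/K

Heat absorbed by the substance: Q = mL = 223 × 517 = 115291 J.
At constant T, ΔS = Q_rev/T = 115291 / 329 = 350 J/K.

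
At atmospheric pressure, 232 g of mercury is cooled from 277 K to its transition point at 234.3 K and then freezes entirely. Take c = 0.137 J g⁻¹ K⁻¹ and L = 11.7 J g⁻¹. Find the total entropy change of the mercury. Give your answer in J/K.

Cooling step: ΔS₁ = m c ln(T_tr/T_i) = 232 × 0.137 × ln(234.3/277) = -5.321 J/K.
Phase change: ΔS₂ = −mL/T_tr = −232 × 11.7 / 234.3 = -11.59 J/K.
ΔS_total = (-5.321) + (-11.59) = -16.9 J/K.

ΔS = -16.9 J/K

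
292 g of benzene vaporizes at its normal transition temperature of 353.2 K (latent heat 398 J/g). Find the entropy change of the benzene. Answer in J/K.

ΔS = 329 J/K

Heat absorbed by the substance: Q = mL = 292 × 398 = 116216 J.
At constant T, ΔS = Q_rev/T = 116216 / 353.2 = 329 J/K.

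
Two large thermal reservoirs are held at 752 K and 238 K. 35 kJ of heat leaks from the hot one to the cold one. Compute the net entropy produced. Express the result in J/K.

ΔS_hot = −Q/T_H = −35000/752 = -46.54 J/K and ΔS_cold = +Q/T_C = 35000/238 = 147.1 J/K.
ΔS_total = -46.54 + 147.1 = 101 J/K, positive as the second law requires.

ΔS_total = 101 J/K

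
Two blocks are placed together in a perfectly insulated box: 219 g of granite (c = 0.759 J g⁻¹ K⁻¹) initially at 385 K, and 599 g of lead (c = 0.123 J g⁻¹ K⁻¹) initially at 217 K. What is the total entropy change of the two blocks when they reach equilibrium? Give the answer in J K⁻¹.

ΔS_total = 7.72 J/K

Energy balance: T_f = (m₁c₁T₁ + m₂c₂T₂)/(m₁c₁ + m₂c₂) = 333.4 K.
ΔS₁ = m₁c₁ ln(T_f/T₁) = 166.221 × ln(333.4/385) = -23.92 J/K.
ΔS₂ = m₂c₂ ln(T_f/T₂) = 73.677 × ln(333.4/217) = 31.64 J/K.
ΔS_total = -23.92 + 31.64 = 7.72 J/K.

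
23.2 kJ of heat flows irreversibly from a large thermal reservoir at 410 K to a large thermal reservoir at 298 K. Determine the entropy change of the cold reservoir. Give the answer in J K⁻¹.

ΔS_cold = 77.9 J/K

The cold reservoir gains heat Q, so ΔS_cold = +Q/T_C = 23200/298 = 77.9 J/K.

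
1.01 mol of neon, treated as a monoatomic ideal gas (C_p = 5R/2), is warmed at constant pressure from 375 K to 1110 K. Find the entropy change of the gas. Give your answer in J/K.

ΔS = 22.8 J/K

At constant pressure, ΔS = nC_p ln(T₂/T₁) with C_p = 5R/2 = 20.79 J mol⁻¹ K⁻¹.
ΔS = 1.01 × 20.79 × ln(1110/375) = 22.8 J/K.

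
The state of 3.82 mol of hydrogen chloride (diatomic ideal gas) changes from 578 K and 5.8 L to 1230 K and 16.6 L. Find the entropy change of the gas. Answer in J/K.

ΔS = 93.4 J/K

Entropy is a state function: ΔS = nC_V ln(T₂/T₁) + nR ln(V₂/V₁), with C_V = 5R/2 = 20.79 J mol⁻¹ K⁻¹ for a diatomic ideal gas.
ΔS = 3.82 × [20.79 × ln(1230/578) + 8.314 × ln(16.6/5.8)] = 93.4 J/K.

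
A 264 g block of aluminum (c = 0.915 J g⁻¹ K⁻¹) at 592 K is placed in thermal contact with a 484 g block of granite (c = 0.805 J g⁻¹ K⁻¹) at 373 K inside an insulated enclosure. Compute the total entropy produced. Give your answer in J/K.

Energy balance: T_f = (m₁c₁T₁ + m₂c₂T₂)/(m₁c₁ + m₂c₂) = 456.81 K.
ΔS₁ = m₁c₁ ln(T_f/T₁) = 241.56 × ln(456.81/592) = -62.62 J/K.
ΔS₂ = m₂c₂ ln(T_f/T₂) = 389.62 × ln(456.81/373) = 78.98 J/K.
ΔS_total = -62.62 + 78.98 = 16.4 J/K.

ΔS_total = 16.4 J/K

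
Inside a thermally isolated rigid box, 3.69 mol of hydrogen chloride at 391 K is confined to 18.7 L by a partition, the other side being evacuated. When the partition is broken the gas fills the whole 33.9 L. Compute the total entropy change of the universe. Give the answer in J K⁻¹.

For an ideal gas in free expansion Q = 0 and W = 0, so T is unchanged.
Entropy is a state function; using a reversible isothermal path, ΔS_gas = nR ln(V₂/V₁) = 3.69 × 8.314 × ln(33.9/18.7) = 18.3 J/K.
The insulated surroundings exchange no heat, so ΔS_surr = 0 and ΔS_universe = ΔS_gas.

ΔS_universe = 18.3 J/K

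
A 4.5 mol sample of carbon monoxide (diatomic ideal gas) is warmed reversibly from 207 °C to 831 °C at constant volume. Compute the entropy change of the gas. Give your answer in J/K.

In kelvin: T₁ = 480.15 K, T₂ = 1104.15 K. At constant volume, ΔS = nC_V ln(T₂/T₁) with C_V = 5R/2 = 20.79 J mol⁻¹ K⁻¹.
ΔS = 4.5 × 20.79 × ln(1104.15/480.15) = 77.9 J/K.

ΔS = 77.9 J/K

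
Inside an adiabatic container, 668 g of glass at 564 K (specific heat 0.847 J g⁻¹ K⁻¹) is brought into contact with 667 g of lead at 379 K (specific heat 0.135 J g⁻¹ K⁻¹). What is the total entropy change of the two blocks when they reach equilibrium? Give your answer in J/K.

Energy balance: T_f = (m₁c₁T₁ + m₂c₂T₂)/(m₁c₁ + m₂c₂) = 538.6 K.
ΔS₁ = m₁c₁ ln(T_f/T₁) = 565.796 × ln(538.6/564) = -26.072 J/K.
ΔS₂ = m₂c₂ ln(T_f/T₂) = 90.045 × ln(538.6/379) = 31.645 J/K.
ΔS_total = -26.072 + 31.645 = 5.57 J/K.

ΔS_total = 5.57 J/K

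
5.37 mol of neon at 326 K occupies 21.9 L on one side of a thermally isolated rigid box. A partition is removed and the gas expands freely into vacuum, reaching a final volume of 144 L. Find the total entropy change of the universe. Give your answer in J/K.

ΔS_universe = 84.1 J/K

For an ideal gas in free expansion Q = 0 and W = 0, so T is unchanged.
Entropy is a state function; using a reversible isothermal path, ΔS_gas = nR ln(V₂/V₁) = 5.37 × 8.314 × ln(144/21.9) = 84.1 J/K.
The insulated surroundings exchange no heat, so ΔS_surr = 0 and ΔS_universe = ΔS_gas.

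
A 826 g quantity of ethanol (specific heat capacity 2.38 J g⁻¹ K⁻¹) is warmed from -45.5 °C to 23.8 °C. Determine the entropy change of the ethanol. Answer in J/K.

ΔS = 522 J/K

In kelvin: T₁ = 227.65 K, T₂ = 296.95 K. ΔS = ∫dQ_rev/T = m c ln(T₂/T₁) = 826 × 2.38 × ln(296.95/227.65) = 522 J/K.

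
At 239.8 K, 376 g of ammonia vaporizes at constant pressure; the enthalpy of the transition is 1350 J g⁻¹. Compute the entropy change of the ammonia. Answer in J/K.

ΔS = 2120 J/K

Heat absorbed by the substance: Q = mL = 376 × 1350 = 507600 J.
At constant T, ΔS = Q_rev/T = 507600 / 239.8 = 2120 J/K.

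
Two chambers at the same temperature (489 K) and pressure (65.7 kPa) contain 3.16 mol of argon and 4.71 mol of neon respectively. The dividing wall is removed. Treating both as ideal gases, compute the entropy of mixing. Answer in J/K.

Mole fractions: x_A = 3.16/7.87 = 0.402, x_B = 0.598.
ΔS_mix = −R(n_A ln x_A + n_B ln x_B) = −8.314 × (3.16 ln 0.402 + 4.71 ln 0.598) = 44.1 J/K.

ΔS_mix = 44.1 J/K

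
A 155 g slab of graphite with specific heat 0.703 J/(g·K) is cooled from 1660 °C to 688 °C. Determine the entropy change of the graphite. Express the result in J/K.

ΔS = -76.1 J/K

In kelvin: T₁ = 1933.15 K, T₂ = 961.15 K. ΔS = ∫dQ_rev/T = m c ln(T₂/T₁) = 155 × 0.703 × ln(961.15/1933.15) = -76.1 J/K.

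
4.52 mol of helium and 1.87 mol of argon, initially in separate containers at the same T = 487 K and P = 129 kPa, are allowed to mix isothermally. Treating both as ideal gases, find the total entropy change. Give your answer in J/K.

Mole fractions: x_A = 4.52/6.39 = 0.707, x_B = 0.293.
ΔS_mix = −R(n_A ln x_A + n_B ln x_B) = −8.314 × (4.52 ln 0.707 + 1.87 ln 0.293) = 32.1 J/K.

ΔS_mix = 32.1 J/K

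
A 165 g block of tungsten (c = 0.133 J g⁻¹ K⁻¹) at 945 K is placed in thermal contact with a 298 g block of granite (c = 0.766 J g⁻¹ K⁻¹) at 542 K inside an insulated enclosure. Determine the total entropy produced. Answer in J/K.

ΔS_total = 3.61 J/K

Energy balance: T_f = (m₁c₁T₁ + m₂c₂T₂)/(m₁c₁ + m₂c₂) = 577.35 K.
ΔS₁ = m₁c₁ ln(T_f/T₁) = 21.945 × ln(577.35/945) = -10.81 J/K.
ΔS₂ = m₂c₂ ln(T_f/T₂) = 228.268 × ln(577.35/542) = 14.42 J/K.
ΔS_total = -10.81 + 14.42 = 3.61 J/K.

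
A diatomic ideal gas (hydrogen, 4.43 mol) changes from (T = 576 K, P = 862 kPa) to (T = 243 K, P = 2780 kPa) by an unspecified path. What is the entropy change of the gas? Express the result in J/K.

ΔS = nC_p ln(T₂/T₁) − nR ln(P₂/P₁), with C_p = 7R/2 = 29.1 J mol⁻¹ K⁻¹ for a diatomic ideal gas.
ΔS = 4.43 × [29.1 × ln(243/576) − 8.314 × ln(2780/862)] = -154 J/K.

ΔS = -154 J/K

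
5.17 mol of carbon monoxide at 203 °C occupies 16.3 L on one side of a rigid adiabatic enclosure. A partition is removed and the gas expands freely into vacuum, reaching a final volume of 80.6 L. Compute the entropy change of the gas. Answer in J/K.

ΔS_gas = 68.7 J/K

For an ideal gas in free expansion Q = 0 and W = 0, so T is unchanged.
Entropy is a state function; using a reversible isothermal path, ΔS_gas = nR ln(V₂/V₁) = 5.17 × 8.314 × ln(80.6/16.3) = 68.7 J/K.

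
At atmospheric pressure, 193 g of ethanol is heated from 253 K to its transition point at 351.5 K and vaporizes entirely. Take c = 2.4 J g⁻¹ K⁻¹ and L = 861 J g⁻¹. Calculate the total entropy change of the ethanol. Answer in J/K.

ΔS = 625 J/K

Warming step: ΔS₁ = m c ln(T_tr/T_i) = 193 × 2.4 × ln(351.5/253) = 152.3 J/K.
Phase change: ΔS₂ = +mL/T_tr = 193 × 861 / 351.5 = 472.8 J/K.
ΔS_total = (152.3) + (472.8) = 625 J/K.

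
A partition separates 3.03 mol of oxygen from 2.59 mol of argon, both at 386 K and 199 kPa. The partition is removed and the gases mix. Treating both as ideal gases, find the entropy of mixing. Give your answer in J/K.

ΔS_mix = 32.2 J/K

Mole fractions: x_A = 3.03/5.62 = 0.539, x_B = 0.461.
ΔS_mix = −R(n_A ln x_A + n_B ln x_B) = −8.314 × (3.03 ln 0.539 + 2.59 ln 0.461) = 32.2 J/K.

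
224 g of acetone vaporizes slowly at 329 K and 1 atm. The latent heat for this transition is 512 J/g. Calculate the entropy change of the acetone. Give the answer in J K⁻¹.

Heat absorbed by the substance: Q = mL = 224 × 512 = 114688 J.
At constant T, ΔS = Q_rev/T = 114688 / 329 = 349 J/K.

ΔS = 349 J/K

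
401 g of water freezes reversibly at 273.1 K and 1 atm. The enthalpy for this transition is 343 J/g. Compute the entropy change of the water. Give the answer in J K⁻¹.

ΔS = -504 J/K

Heat released by the substance: Q = −mL = −401 × 343 = −137543 J.
At constant T, ΔS = Q_rev/T = −137543 / 273.1 = -504 J/K.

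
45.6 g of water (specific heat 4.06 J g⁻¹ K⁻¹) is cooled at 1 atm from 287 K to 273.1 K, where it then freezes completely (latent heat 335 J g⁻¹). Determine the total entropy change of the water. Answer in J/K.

Cooling step: ΔS₁ = m c ln(T_tr/T_i) = 45.6 × 4.06 × ln(273.1/287) = -9.191 J/K.
Phase change: ΔS₂ = −mL/T_tr = −45.6 × 335 / 273.1 = -55.94 J/K.
ΔS_total = (-9.191) + (-55.94) = -65.1 J/K.

ΔS = -65.1 J/K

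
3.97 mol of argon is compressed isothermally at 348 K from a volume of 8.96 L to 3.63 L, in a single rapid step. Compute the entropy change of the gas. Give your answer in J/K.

Entropy is a state function, so ΔS_gas depends only on the end states.
For an isothermal ideal gas ΔS_gas = nR ln(V₂/V₁) = 3.97 × 8.314 × ln(3.63/8.96) = -29.8 J/K.

ΔS_gas = -29.8 J/K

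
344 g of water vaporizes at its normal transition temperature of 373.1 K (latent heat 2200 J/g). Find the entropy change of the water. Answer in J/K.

ΔS = 2030 J/K

Heat absorbed by the substance: Q = mL = 344 × 2200 = 756800 J.
At constant T, ΔS = Q_rev/T = 756800 / 373.1 = 2030 J/K.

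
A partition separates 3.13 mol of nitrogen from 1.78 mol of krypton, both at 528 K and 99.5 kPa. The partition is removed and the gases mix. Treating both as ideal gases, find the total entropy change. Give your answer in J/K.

ΔS_mix = 26.7 J/K

Mole fractions: x_A = 3.13/4.91 = 0.637, x_B = 0.363.
ΔS_mix = −R(n_A ln x_A + n_B ln x_B) = −8.314 × (3.13 ln 0.637 + 1.78 ln 0.363) = 26.7 J/K.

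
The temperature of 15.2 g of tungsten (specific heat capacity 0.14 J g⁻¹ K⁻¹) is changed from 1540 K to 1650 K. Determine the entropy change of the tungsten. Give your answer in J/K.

ΔS = ∫dQ_rev/T = m c ln(T₂/T₁) = 15.2 × 0.14 × ln(1650/1540) = 0.147 J/K.

ΔS = 0.147 J/K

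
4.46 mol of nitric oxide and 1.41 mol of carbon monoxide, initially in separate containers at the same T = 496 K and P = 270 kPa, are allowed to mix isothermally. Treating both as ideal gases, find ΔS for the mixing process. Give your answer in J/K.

ΔS_mix = 26.9 J/K

Mole fractions: x_A = 4.46/5.87 = 0.76, x_B = 0.24.
ΔS_mix = −R(n_A ln x_A + n_B ln x_B) = −8.314 × (4.46 ln 0.76 + 1.41 ln 0.24) = 26.9 J/K.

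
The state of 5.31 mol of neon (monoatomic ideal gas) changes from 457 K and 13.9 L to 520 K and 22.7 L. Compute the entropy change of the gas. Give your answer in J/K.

Entropy is a state function: ΔS = nC_V ln(T₂/T₁) + nR ln(V₂/V₁), with C_V = 3R/2 = 12.47 J mol⁻¹ K⁻¹ for a monoatomic ideal gas.
ΔS = 5.31 × [12.47 × ln(520/457) + 8.314 × ln(22.7/13.9)] = 30.2 J/K.

ΔS = 30.2 J/K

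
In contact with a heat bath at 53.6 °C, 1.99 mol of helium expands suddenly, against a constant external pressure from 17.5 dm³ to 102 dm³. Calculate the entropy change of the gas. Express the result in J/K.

Entropy is a state function, so ΔS_gas depends only on the end states.
For an isothermal ideal gas ΔS_gas = nR ln(V₂/V₁) = 1.99 × 8.314 × ln(102/17.5) = 29.2 J/K.

ΔS_gas = 29.2 J/K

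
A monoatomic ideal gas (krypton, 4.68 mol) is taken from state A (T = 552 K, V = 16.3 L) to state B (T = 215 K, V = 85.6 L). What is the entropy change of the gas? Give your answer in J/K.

ΔS = 9.5 J/K

Entropy is a state function: ΔS = nC_V ln(T₂/T₁) + nR ln(V₂/V₁), with C_V = 3R/2 = 12.47 J mol⁻¹ K⁻¹ for a monoatomic ideal gas.
ΔS = 4.68 × [12.47 × ln(215/552) + 8.314 × ln(85.6/16.3)] = 9.5 J/K.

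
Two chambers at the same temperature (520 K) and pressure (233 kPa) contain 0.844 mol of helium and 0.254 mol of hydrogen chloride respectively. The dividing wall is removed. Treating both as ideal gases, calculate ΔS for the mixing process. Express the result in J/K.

ΔS_mix = 4.94 J/K

Mole fractions: x_A = 0.844/1.1 = 0.769, x_B = 0.231.
ΔS_mix = −R(n_A ln x_A + n_B ln x_B) = −8.314 × (0.844 ln 0.769 + 0.254 ln 0.231) = 4.94 J/K.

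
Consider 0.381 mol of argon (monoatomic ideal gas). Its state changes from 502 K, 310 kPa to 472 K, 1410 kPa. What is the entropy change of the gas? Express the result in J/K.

ΔS = nC_p ln(T₂/T₁) − nR ln(P₂/P₁), with C_p = 5R/2 = 20.79 J mol⁻¹ K⁻¹ for a monoatomic ideal gas.
ΔS = 0.381 × [20.79 × ln(472/502) − 8.314 × ln(1410/310)] = -5.29 J/K.

ΔS = -5.29 J/K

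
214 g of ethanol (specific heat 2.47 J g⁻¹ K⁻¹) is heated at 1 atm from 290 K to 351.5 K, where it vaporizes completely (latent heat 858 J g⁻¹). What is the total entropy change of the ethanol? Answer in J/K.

ΔS = 624 J/K

Warming step: ΔS₁ = m c ln(T_tr/T_i) = 214 × 2.47 × ln(351.5/290) = 101.7 J/K.
Phase change: ΔS₂ = +mL/T_tr = 214 × 858 / 351.5 = 522.4 J/K.
ΔS_total = (101.7) + (522.4) = 624 J/K.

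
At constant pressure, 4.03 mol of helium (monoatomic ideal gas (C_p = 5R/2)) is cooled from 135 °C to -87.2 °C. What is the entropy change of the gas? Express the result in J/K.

In kelvin: T₁ = 408.15 K, T₂ = 185.95 K. At constant pressure, ΔS = nC_p ln(T₂/T₁) with C_p = 5R/2 = 20.79 J mol⁻¹ K⁻¹.
ΔS = 4.03 × 20.79 × ln(185.95/408.15) = -65.9 J/K.

ΔS = -65.9 J/K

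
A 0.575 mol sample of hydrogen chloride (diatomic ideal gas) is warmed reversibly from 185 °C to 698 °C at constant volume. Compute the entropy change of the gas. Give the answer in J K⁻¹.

ΔS = 8.98 J/K

In kelvin: T₁ = 458.15 K, T₂ = 971.15 K. At constant volume, ΔS = nC_V ln(T₂/T₁) with C_V = 5R/2 = 20.79 J mol⁻¹ K⁻¹.
ΔS = 0.575 × 20.79 × ln(971.15/458.15) = 8.98 J/K.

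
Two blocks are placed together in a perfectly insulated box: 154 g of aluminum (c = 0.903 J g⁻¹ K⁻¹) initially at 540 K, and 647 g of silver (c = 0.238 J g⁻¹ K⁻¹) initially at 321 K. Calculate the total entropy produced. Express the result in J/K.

Energy balance: T_f = (m₁c₁T₁ + m₂c₂T₂)/(m₁c₁ + m₂c₂) = 424.92 K.
ΔS₁ = m₁c₁ ln(T_f/T₁) = 139.062 × ln(424.92/540) = -33.33 J/K.
ΔS₂ = m₂c₂ ln(T_f/T₂) = 153.986 × ln(424.92/321) = 43.19 J/K.
ΔS_total = -33.33 + 43.19 = 9.86 J/K.

ΔS_total = 9.86 J/K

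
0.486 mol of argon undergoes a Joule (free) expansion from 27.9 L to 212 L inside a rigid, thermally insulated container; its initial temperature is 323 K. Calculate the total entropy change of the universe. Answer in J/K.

For an ideal gas in free expansion Q = 0 and W = 0, so T is unchanged.
Entropy is a state function; using a reversible isothermal path, ΔS_gas = nR ln(V₂/V₁) = 0.486 × 8.314 × ln(212/27.9) = 8.19 J/K.
The insulated surroundings exchange no heat, so ΔS_surr = 0 and ΔS_universe = ΔS_gas.

ΔS_universe = 8.19 J/K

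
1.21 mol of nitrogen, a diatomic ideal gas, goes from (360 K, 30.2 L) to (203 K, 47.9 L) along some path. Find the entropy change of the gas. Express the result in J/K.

ΔS = -9.77 J/K

Entropy is a state function: ΔS = nC_V ln(T₂/T₁) + nR ln(V₂/V₁), with C_V = 5R/2 = 20.79 J mol⁻¹ K⁻¹ for a diatomic ideal gas.
ΔS = 1.21 × [20.79 × ln(203/360) + 8.314 × ln(47.9/30.2)] = -9.77 J/K.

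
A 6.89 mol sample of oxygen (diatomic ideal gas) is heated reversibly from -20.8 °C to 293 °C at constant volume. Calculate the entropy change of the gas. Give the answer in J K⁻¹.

In kelvin: T₁ = 252.35 K, T₂ = 566.15 K. At constant volume, ΔS = nC_V ln(T₂/T₁) with C_V = 5R/2 = 20.79 J mol⁻¹ K⁻¹.
ΔS = 6.89 × 20.79 × ln(566.15/252.35) = 116 J/K.

ΔS = 116 J/K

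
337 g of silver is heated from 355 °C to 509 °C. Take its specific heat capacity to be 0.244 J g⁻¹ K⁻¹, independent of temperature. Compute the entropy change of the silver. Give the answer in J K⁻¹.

ΔS = 18 J/K

In kelvin: T₁ = 628.15 K, T₂ = 782.15 K. ΔS = ∫dQ_rev/T = m c ln(T₂/T₁) = 337 × 0.244 × ln(782.15/628.15) = 18 J/K.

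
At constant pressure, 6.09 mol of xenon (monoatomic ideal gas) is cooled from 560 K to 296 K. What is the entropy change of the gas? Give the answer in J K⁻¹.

At constant pressure, ΔS = nC_p ln(T₂/T₁) with C_p = 5R/2 = 20.79 J mol⁻¹ K⁻¹.
ΔS = 6.09 × 20.79 × ln(296/560) = -80.7 J/K.

ΔS = -80.7 J/K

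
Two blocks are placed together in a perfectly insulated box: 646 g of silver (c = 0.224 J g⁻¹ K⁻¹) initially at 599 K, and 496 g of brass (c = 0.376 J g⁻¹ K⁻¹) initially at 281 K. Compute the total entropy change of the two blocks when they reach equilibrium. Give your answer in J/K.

Energy balance: T_f = (m₁c₁T₁ + m₂c₂T₂)/(m₁c₁ + m₂c₂) = 419.94 K.
ΔS₁ = m₁c₁ ln(T_f/T₁) = 144.704 × ln(419.94/599) = -51.39 J/K.
ΔS₂ = m₂c₂ ln(T_f/T₂) = 186.496 × ln(419.94/281) = 74.92 J/K.
ΔS_total = -51.39 + 74.92 = 23.5 J/K.

ΔS_total = 23.5 J/K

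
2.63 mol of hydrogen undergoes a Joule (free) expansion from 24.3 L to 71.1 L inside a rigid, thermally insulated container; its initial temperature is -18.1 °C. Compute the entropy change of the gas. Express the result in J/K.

ΔS_gas = 23.5 J/K

For an ideal gas in free expansion Q = 0 and W = 0, so T is unchanged.
Entropy is a state function; using a reversible isothermal path, ΔS_gas = nR ln(V₂/V₁) = 2.63 × 8.314 × ln(71.1/24.3) = 23.5 J/K.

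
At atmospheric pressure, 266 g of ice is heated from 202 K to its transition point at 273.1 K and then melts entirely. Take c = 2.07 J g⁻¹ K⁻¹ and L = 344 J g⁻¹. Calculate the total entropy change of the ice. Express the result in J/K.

ΔS = 501 J/K

Warming step: ΔS₁ = m c ln(T_tr/T_i) = 266 × 2.07 × ln(273.1/202) = 166.1 J/K.
Phase change: ΔS₂ = +mL/T_tr = 266 × 344 / 273.1 = 335.1 J/K.
ΔS_total = (166.1) + (335.1) = 501 J/K.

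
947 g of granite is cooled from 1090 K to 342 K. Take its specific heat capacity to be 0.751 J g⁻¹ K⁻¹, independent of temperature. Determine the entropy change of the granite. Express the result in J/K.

ΔS = -824 J/K

ΔS = ∫dQ_rev/T = m c ln(T₂/T₁) = 947 × 0.751 × ln(342/1090) = -824 J/K.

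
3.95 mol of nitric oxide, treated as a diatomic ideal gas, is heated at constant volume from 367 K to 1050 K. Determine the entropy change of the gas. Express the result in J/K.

ΔS = 86.3 J/K

At constant volume, ΔS = nC_V ln(T₂/T₁) with C_V = 5R/2 = 20.79 J mol⁻¹ K⁻¹.
ΔS = 3.95 × 20.79 × ln(1050/367) = 86.3 J/K.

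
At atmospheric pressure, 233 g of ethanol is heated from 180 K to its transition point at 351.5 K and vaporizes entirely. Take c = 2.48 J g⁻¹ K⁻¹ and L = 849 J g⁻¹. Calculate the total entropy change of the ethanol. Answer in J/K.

ΔS = 950 J/K

Warming step: ΔS₁ = m c ln(T_tr/T_i) = 233 × 2.48 × ln(351.5/180) = 386.7 J/K.
Phase change: ΔS₂ = +mL/T_tr = 233 × 849 / 351.5 = 562.8 J/K.
ΔS_total = (386.7) + (562.8) = 950 J/K.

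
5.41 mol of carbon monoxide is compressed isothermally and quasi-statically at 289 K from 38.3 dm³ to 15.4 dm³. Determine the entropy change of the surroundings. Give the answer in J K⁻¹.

For an isothermal ideal gas ΔS_gas = nR ln(V₂/V₁) = 5.41 × 8.314 × ln(15.4/38.3) = -41 J/K.
The process is reversible, so ΔS_surr = −ΔS_gas = 41 J/K and ΔS_universe = 0.

ΔS_surr = 41 J/K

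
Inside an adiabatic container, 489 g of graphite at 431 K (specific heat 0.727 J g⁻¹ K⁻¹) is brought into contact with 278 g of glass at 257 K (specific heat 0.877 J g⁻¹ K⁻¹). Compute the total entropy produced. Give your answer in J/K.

Energy balance: T_f = (m₁c₁T₁ + m₂c₂T₂)/(m₁c₁ + m₂c₂) = 360.21 K.
ΔS₁ = m₁c₁ ln(T_f/T₁) = 355.503 × ln(360.21/431) = -63.78 J/K.
ΔS₂ = m₂c₂ ln(T_f/T₂) = 243.806 × ln(360.21/257) = 82.31 J/K.
ΔS_total = -63.78 + 82.31 = 18.5 J/K.

ΔS_total = 18.5 J/K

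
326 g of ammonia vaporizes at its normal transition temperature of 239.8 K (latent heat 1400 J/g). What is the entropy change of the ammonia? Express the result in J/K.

Heat absorbed by the substance: Q = mL = 326 × 1400 = 456400 J.
At constant T, ΔS = Q_rev/T = 456400 / 239.8 = 1900 J/K.

ΔS = 1900 J/K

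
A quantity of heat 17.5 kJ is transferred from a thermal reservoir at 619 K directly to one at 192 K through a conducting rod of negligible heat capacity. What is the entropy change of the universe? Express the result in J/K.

ΔS_total = 62.9 J/K

ΔS_hot = −Q/T_H = −17500/619 = -28.27 J/K and ΔS_cold = +Q/T_C = 17500/192 = 91.15 J/K.
ΔS_total = -28.27 + 91.15 = 62.9 J/K, positive as the second law requires.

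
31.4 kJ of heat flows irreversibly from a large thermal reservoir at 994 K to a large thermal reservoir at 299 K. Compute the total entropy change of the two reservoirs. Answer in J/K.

ΔS_hot = −Q/T_H = −31400/994 = -31.59 J/K and ΔS_cold = +Q/T_C = 31400/299 = 105 J/K.
ΔS_total = -31.59 + 105 = 73.4 J/K, positive as the second law requires.

ΔS_total = 73.4 J/K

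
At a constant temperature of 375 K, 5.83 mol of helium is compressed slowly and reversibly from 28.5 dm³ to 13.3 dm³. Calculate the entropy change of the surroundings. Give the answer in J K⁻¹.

For an isothermal ideal gas ΔS_gas = nR ln(V₂/V₁) = 5.83 × 8.314 × ln(13.3/28.5) = -36.9 J/K.
The process is reversible, so ΔS_surr = −ΔS_gas = 36.9 J/K and ΔS_universe = 0.

ΔS_surr = 36.9 J/K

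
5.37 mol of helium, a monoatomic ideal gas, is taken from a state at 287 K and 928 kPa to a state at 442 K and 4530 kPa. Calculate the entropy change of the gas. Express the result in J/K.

ΔS = nC_p ln(T₂/T₁) − nR ln(P₂/P₁), with C_p = 5R/2 = 20.79 J mol⁻¹ K⁻¹ for a monoatomic ideal gas.
ΔS = 5.37 × [20.79 × ln(442/287) − 8.314 × ln(4530/928)] = -22.6 J/K.

ΔS = -22.6 J/K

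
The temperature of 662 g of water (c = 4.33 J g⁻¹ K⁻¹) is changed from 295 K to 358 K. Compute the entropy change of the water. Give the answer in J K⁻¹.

ΔS = 555 J/K

ΔS = ∫dQ_rev/T = m c ln(T₂/T₁) = 662 × 4.33 × ln(358/295) = 555 J/K.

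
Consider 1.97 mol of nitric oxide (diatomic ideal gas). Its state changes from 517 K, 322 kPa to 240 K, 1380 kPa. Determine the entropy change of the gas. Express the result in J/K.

ΔS = -67.8 J/K

ΔS = nC_p ln(T₂/T₁) − nR ln(P₂/P₁), with C_p = 7R/2 = 29.1 J mol⁻¹ K⁻¹ for a diatomic ideal gas.
ΔS = 1.97 × [29.1 × ln(240/517) − 8.314 × ln(1380/322)] = -67.8 J/K.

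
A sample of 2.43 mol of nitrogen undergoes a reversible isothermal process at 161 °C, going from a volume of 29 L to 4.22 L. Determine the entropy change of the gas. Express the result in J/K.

For an isothermal ideal gas ΔS_gas = nR ln(V₂/V₁) = 2.43 × 8.314 × ln(4.22/29) = -38.9 J/K.

ΔS_gas = -38.9 J/K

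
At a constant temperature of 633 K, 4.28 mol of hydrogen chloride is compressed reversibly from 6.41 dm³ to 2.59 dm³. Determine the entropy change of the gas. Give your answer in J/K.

ΔS_gas = -32.2 J/K

For an isothermal ideal gas ΔS_gas = nR ln(V₂/V₁) = 4.28 × 8.314 × ln(2.59/6.41) = -32.2 J/K.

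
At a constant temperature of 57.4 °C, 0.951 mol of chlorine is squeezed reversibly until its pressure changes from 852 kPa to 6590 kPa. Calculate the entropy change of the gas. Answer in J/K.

For an isothermal ideal gas ΔS_gas = nR ln(P₁/P₂) = 0.951 × 8.314 × ln(852/6590) = -16.2 J/K.

ΔS_gas = -16.2 J/K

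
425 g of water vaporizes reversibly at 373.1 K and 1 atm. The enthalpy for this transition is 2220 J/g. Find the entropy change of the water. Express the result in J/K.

ΔS = 2530 J/K

Heat absorbed by the substance: Q = mL = 425 × 2220 = 943500 J.
At constant T, ΔS = Q_rev/T = 943500 / 373.1 = 2530 J/K.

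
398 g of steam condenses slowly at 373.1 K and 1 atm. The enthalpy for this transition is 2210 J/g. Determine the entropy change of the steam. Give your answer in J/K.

Heat released by the substance: Q = −mL = −398 × 2210 = −879580 J.
At constant T, ΔS = Q_rev/T = −879580 / 373.1 = -2360 J/K.

ΔS = -2360 J/K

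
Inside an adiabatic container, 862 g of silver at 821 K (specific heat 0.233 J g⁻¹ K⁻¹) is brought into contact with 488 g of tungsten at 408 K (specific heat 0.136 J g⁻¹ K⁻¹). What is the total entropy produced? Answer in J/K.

Energy balance: T_f = (m₁c₁T₁ + m₂c₂T₂)/(m₁c₁ + m₂c₂) = 718.42 K.
ΔS₁ = m₁c₁ ln(T_f/T₁) = 200.846 × ln(718.42/821) = -26.81 J/K.
ΔS₂ = m₂c₂ ln(T_f/T₂) = 66.368 × ln(718.42/408) = 37.55 J/K.
ΔS_total = -26.81 + 37.55 = 10.7 J/K.

ΔS_total = 10.7 J/K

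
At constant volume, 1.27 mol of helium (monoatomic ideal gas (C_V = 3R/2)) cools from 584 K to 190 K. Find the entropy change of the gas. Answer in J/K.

At constant volume, ΔS = nC_V ln(T₂/T₁) with C_V = 3R/2 = 12.47 J mol⁻¹ K⁻¹.
ΔS = 1.27 × 12.47 × ln(190/584) = -17.8 J/K.

ΔS = -17.8 J/K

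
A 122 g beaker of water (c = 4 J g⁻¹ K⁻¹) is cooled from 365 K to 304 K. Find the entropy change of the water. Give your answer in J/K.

ΔS = -89.2 J/K

ΔS = ∫dQ_rev/T = m c ln(T₂/T₁) = 122 × 4 × ln(304/365) = -89.2 J/K.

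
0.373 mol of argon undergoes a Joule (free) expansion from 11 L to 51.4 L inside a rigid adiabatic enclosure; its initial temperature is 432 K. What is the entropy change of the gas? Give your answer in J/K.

No heat is exchanged and no work is done, so the ideal-gas temperature stays constant.
Entropy is a state function; using a reversible isothermal path, ΔS_gas = nR ln(V₂/V₁) = 0.373 × 8.314 × ln(51.4/11) = 4.78 J/K.

ΔS_gas = 4.78 J/K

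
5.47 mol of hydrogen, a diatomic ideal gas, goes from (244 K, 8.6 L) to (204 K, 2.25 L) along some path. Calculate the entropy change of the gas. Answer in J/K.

ΔS = -81.3 J/K

Entropy is a state function: ΔS = nC_V ln(T₂/T₁) + nR ln(V₂/V₁), with C_V = 5R/2 = 20.79 J mol⁻¹ K⁻¹ for a diatomic ideal gas.
ΔS = 5.47 × [20.79 × ln(204/244) + 8.314 × ln(2.25/8.6)] = -81.3 J/K.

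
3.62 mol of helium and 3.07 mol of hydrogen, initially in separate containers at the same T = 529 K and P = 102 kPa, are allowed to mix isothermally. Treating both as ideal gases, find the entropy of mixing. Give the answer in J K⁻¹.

ΔS_mix = 38.4 J/K

Mole fractions: x_A = 3.62/6.69 = 0.541, x_B = 0.459.
ΔS_mix = −R(n_A ln x_A + n_B ln x_B) = −8.314 × (3.62 ln 0.541 + 3.07 ln 0.459) = 38.4 J/K.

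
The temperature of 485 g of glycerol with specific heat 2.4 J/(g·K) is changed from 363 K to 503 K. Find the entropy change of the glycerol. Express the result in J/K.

ΔS = 380 J/K

ΔS = ∫dQ_rev/T = m c ln(T₂/T₁) = 485 × 2.4 × ln(503/363) = 380 J/K.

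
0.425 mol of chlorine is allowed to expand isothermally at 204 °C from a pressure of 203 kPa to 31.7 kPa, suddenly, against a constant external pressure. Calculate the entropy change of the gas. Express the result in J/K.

ΔS_gas = 6.56 J/K

Entropy is a state function, so ΔS_gas depends only on the end states.
For an isothermal ideal gas ΔS_gas = nR ln(P₁/P₂) = 0.425 × 8.314 × ln(203/31.7) = 6.56 J/K.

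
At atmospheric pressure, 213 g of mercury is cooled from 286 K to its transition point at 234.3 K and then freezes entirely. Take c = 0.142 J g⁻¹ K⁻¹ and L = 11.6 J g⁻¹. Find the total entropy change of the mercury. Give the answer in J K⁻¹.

ΔS = -16.6 J/K

Cooling step: ΔS₁ = m c ln(T_tr/T_i) = 213 × 0.142 × ln(234.3/286) = -6.031 J/K.
Phase change: ΔS₂ = −mL/T_tr = −213 × 11.6 / 234.3 = -10.55 J/K.
ΔS_total = (-6.031) + (-10.55) = -16.6 J/K.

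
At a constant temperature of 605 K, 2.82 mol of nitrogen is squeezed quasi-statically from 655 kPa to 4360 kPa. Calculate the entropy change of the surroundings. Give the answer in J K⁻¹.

ΔS_surr = 44.4 J/K

For an isothermal ideal gas ΔS_gas = nR ln(P₁/P₂) = 2.82 × 8.314 × ln(655/4360) = -44.4 J/K.
The process is reversible, so ΔS_surr = −ΔS_gas = 44.4 J/K and ΔS_universe = 0.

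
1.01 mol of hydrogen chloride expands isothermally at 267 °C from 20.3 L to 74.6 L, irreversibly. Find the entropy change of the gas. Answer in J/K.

Entropy is a state function, so ΔS_gas depends only on the end states.
For an isothermal ideal gas ΔS_gas = nR ln(V₂/V₁) = 1.01 × 8.314 × ln(74.6/20.3) = 10.9 J/K.

ΔS_gas = 10.9 J/K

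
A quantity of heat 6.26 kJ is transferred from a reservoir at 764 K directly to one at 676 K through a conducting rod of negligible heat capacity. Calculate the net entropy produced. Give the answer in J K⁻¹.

ΔS_total = 1.07 J/K

ΔS_hot = −Q/T_H = −6260/764 = -8.194 J/K and ΔS_cold = +Q/T_C = 6260/676 = 9.26 J/K.
ΔS_total = -8.194 + 9.26 = 1.07 J/K, positive as the second law requires.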